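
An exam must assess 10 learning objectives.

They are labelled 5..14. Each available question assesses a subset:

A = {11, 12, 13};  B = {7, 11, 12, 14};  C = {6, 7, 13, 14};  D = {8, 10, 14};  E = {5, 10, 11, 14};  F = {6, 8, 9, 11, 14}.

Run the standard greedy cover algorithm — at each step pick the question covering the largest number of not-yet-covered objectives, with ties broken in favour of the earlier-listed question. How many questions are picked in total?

Greedy: pick F (covers 5 new) → pick A (covers 2 new) → pick E (covers 2 new) → pick B (covers 1 new). Total picks: 4.

4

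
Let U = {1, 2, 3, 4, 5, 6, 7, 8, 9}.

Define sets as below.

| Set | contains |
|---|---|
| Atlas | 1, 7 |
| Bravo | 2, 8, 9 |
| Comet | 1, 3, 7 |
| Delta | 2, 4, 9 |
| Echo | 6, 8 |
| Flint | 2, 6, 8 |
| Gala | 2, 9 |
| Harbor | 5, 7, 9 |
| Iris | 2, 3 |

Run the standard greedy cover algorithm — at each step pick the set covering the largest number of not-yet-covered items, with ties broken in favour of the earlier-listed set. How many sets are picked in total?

5

Greedy: pick Bravo (covers 3 new) → pick Comet (covers 3 new) → pick Delta (covers 1 new) → pick Echo (covers 1 new) → pick Harbor (covers 1 new). Total picks: 5.
(The true minimum cover uses only 4 sets, so greedy is not optimal here.)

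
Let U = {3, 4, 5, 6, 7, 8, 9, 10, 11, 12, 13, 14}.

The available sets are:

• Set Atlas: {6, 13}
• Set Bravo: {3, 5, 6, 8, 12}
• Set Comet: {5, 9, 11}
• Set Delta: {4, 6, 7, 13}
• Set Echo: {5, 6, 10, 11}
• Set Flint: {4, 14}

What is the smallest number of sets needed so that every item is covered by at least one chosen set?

5

Take {Bravo, Comet, Delta, Echo, Flint}. Their union is {3, 4, 5, 6, 7, 8, 9, 10, 11, 12, 13, 14}, which is all 12 items.
No 4 of the 6 sets cover everything (all 15 combinations miss at least one item), so 5 is optimal.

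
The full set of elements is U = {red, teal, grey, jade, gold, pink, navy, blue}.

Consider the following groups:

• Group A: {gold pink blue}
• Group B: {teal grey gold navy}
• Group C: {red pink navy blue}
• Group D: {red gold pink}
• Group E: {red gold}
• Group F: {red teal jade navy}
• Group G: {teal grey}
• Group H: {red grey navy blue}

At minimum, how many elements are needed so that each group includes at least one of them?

3

Take T = {red, teal, blue}. Each listed group contains at least one of these, so T is a hitting set of size 3.
No choice of 2 elements meets every group, so 3 is the minimum.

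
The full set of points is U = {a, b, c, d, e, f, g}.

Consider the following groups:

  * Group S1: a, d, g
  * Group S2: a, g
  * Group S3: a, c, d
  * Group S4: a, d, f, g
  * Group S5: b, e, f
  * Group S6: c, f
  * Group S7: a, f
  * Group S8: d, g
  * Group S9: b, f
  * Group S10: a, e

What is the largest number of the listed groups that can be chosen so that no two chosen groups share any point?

3

S6, S8, S10 are pairwise disjoint (S6={c,f}; S8={d,g}; S10={a,e}).
Every remaining group overlaps one of these, and no 4 of the listed groups are pairwise disjoint, so 3 is the maximum.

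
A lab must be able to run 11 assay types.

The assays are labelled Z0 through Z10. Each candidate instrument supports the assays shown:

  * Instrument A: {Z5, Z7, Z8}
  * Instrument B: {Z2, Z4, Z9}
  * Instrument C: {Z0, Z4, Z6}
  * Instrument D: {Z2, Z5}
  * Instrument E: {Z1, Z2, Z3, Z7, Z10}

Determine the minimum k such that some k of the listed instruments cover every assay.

4

A and B and C and E together: A ∪ B ∪ C ∪ E = {Z0, Z1, Z2, Z3, Z4, Z5, Z6, Z7, Z8, Z9, Z10} — every assay is covered.
No 3 of the 5 instruments cover everything (all 10 combinations miss at least one assay), so 4 is optimal.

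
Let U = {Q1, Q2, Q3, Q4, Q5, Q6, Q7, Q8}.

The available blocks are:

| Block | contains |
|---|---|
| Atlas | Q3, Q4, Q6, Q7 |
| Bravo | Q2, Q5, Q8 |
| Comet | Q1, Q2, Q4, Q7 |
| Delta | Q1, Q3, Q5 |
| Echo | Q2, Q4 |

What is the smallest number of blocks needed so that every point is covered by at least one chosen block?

Atlas, Bravo, and Comet cover everything between them: the union {Q1, Q2, Q3, Q4, Q5, Q6, Q7, Q8} is all of U.
Only Atlas contains Q6, so Atlas is forced; the remaining 4 points need at least 2 more blocks (each remaining block adds at most 3) — so at least 3 blocks are needed, and 3 is optimal.

3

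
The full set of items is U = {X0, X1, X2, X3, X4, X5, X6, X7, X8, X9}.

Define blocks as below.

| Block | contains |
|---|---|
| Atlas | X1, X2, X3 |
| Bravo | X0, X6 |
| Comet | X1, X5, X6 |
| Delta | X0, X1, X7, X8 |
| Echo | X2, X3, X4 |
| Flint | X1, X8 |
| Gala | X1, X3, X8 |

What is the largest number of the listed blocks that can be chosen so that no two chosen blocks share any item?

Bravo, Echo, Flint are pairwise disjoint (Bravo={X0,X6}; Echo={X2,X3,X4}; Flint={X1,X8}).
Every remaining block overlaps one of these, and no 4 of the listed blocks are pairwise disjoint, so 3 is the maximum.

3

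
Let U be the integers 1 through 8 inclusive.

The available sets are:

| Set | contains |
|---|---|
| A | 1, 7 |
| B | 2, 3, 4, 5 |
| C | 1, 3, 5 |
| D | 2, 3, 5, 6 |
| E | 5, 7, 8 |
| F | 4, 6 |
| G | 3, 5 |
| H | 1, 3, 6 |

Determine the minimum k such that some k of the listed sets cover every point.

B, E, and H cover everything between them: the union {1, 2, 3, 4, 5, 6, 7, 8} is all of U.
Only E contains 8, so E is forced; the remaining 5 points need at least 2 more sets (each remaining set adds at most 3) — so at least 3 sets are needed, and 3 is optimal.

3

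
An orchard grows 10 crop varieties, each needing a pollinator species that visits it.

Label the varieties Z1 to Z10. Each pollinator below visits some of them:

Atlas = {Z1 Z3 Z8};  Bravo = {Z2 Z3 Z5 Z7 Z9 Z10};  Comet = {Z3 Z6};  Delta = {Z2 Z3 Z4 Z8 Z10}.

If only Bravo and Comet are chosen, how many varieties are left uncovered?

3

Union of Bravo, Comet = {Z2, Z3, Z5, Z6, Z7, Z9, Z10}.
Not covered: Z1, Z4, Z8 — 3 varieties.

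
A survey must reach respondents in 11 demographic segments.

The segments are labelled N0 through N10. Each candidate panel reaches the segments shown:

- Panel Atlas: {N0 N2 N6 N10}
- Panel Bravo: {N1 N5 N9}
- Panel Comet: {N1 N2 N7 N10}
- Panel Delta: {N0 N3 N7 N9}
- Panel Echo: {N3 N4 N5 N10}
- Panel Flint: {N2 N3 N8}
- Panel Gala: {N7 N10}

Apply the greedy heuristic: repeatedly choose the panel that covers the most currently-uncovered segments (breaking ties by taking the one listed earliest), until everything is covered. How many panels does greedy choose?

5

Greedy: pick Atlas (covers 4 new) → pick Bravo (covers 3 new) → pick Delta (covers 2 new) → pick Echo (covers 1 new) → pick Flint (covers 1 new). Total picks: 5.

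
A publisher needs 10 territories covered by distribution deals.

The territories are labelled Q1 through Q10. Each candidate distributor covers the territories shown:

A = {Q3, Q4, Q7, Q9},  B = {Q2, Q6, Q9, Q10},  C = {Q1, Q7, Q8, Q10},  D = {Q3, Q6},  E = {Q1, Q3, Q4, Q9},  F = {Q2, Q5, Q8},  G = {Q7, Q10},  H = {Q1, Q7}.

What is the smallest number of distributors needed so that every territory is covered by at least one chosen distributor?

4

C and D and E and F together: C ∪ D ∪ E ∪ F = {Q1, Q2, Q3, Q4, Q5, Q6, Q7, Q8, Q9, Q10} — every territory is covered.
No 3 of the 8 distributors cover everything (all 56 combinations miss at least one territory), so 4 is optimal.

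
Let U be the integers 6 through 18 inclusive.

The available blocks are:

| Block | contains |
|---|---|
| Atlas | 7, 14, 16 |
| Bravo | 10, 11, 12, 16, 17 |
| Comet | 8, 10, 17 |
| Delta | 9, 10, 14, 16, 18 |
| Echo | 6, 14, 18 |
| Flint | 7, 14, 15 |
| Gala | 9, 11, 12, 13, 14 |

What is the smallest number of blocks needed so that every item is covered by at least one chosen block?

Take {Comet, Delta, Echo, Flint, Gala}. Their union is {6, 7, 8, 9, 10, 11, 12, 13, 14, 15, 16, 17, 18}, which is all 13 items.
No 4 of the 7 blocks cover everything (all 35 combinations miss at least one item), so 5 is optimal.

5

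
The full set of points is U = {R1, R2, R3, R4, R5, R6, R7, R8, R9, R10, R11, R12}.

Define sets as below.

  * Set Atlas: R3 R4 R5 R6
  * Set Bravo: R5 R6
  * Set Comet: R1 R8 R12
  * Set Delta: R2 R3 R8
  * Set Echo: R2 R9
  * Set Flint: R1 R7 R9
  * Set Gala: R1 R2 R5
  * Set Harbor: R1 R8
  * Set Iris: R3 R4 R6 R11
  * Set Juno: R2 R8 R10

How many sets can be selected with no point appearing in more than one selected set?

Bravo, Echo, Harbor are pairwise disjoint (Bravo={R5,R6}; Echo={R2,R9}; Harbor={R1,R8}).
Every remaining set overlaps one of these, and no 4 of the listed sets are pairwise disjoint, so 3 is the maximum.

3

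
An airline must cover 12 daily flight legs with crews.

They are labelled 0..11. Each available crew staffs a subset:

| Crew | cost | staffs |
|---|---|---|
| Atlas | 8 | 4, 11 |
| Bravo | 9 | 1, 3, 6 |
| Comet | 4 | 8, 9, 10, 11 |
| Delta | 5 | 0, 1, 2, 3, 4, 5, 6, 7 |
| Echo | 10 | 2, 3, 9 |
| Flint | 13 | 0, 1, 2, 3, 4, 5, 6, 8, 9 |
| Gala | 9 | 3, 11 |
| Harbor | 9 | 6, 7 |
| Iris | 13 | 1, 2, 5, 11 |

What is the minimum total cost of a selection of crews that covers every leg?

9

Comet, Delta together cover every leg (Comet ∪ Delta = {0, 1, 2, 3, 4, 5, 6, 7, 8, 9, 10, 11}); total cost 4 + 5 = 9.
No covering selection has total cost below 9.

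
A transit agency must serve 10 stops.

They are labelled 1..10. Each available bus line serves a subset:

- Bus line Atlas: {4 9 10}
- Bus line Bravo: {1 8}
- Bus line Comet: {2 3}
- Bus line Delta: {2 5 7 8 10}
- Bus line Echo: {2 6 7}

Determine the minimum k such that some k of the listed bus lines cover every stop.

5

Atlas and Bravo and Comet and Delta and Echo together: Atlas ∪ Bravo ∪ Comet ∪ Delta ∪ Echo = {1, 2, 3, 4, 5, 6, 7, 8, 9, 10} — every stop is covered.
No 4 of the 5 bus lines cover everything (all 5 combinations miss at least one stop), so 5 is optimal.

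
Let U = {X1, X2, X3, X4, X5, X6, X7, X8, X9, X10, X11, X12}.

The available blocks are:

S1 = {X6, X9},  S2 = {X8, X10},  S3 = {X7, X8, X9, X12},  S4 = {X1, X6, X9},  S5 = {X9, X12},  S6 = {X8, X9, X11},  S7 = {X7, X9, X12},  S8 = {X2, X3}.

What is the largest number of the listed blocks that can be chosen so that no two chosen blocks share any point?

3

S1, S2, S8 are pairwise disjoint (S1={X6,X9}; S2={X8,X10}; S8={X2,X3}).
Every remaining block overlaps one of these, and no 4 of the listed blocks are pairwise disjoint, so 3 is the maximum.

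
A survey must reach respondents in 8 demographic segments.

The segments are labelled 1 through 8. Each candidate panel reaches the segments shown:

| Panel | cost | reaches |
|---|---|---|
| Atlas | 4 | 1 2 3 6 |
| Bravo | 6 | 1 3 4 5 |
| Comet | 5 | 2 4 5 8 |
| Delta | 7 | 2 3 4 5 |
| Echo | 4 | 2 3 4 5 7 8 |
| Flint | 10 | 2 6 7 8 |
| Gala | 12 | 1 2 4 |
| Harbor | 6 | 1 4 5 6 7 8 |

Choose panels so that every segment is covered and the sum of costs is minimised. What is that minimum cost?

8

Atlas, Echo together cover every segment (Atlas ∪ Echo = {1, 2, 3, 4, 5, 6, 7, 8}); total cost 4 + 4 = 8.
No covering selection has total cost below 8.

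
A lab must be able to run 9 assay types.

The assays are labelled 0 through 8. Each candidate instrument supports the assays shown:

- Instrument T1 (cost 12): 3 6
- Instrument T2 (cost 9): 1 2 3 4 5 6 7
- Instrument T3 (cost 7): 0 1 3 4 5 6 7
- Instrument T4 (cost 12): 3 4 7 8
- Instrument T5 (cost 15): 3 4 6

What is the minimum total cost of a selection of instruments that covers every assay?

T2, T3, T4 together cover every assay (T2 ∪ T3 ∪ T4 = {0, 1, 2, 3, 4, 5, 6, 7, 8}); total cost 9 + 7 + 12 = 28.
No covering selection has total cost below 28.

28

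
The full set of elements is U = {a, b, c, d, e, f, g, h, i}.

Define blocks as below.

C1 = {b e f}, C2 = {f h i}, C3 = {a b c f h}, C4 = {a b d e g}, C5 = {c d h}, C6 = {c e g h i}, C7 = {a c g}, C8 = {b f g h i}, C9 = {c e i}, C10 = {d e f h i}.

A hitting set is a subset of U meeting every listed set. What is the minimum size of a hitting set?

3

Take T = {a, e, h}. Each listed block contains at least one of these, so T is a hitting set of size 3.
No choice of 2 elements meets every block, so 3 is the minimum.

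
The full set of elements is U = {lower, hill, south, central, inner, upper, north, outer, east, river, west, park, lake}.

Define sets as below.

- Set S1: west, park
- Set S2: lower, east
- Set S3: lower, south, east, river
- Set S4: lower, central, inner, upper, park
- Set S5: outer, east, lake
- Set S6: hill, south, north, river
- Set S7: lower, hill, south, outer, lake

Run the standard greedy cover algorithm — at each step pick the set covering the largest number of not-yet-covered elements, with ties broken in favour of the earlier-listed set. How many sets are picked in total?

Greedy: pick S4 (covers 5 new) → pick S6 (covers 4 new) → pick S5 (covers 3 new) → pick S1 (covers 1 new). Total picks: 4.

4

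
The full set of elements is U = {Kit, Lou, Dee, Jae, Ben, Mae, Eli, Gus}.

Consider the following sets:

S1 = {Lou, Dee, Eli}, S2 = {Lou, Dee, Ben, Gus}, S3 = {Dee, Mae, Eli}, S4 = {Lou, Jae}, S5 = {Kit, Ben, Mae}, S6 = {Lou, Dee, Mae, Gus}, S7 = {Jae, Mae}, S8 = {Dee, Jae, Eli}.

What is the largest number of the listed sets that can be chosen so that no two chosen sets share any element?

2

S1, S7 are pairwise disjoint (S1={Lou,Dee,Eli}; S7={Jae,Mae}).
Every remaining set overlaps one of these, and no 3 of the listed sets are pairwise disjoint, so 2 is the maximum.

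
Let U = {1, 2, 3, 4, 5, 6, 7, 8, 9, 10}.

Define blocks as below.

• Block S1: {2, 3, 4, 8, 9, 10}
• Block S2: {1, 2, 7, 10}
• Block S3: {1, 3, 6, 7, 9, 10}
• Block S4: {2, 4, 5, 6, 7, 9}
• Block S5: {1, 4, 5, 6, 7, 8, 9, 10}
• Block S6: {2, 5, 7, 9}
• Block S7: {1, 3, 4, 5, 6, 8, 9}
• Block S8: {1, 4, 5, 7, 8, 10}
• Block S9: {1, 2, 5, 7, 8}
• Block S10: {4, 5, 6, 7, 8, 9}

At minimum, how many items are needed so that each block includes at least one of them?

The 2 items {7, 8} hit every block.
No single item lies in every block, so at least 2 are needed and 2 is optimal.

2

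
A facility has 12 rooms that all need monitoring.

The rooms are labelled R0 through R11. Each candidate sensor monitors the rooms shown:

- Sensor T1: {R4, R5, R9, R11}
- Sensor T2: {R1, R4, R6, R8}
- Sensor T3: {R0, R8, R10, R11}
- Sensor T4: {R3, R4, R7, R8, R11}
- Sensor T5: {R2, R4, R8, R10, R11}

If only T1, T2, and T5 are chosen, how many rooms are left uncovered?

Union of T1, T2, T5 = {R1, R2, R4, R5, R6, R8, R9, R10, R11}.
Not covered: R0, R3, R7 — 3 rooms.

3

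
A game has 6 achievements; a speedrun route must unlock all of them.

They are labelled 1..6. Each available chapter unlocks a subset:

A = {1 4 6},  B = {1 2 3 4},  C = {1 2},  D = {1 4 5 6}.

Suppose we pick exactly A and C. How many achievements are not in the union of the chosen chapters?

2

Union of A, C = {1, 2, 4, 6}.
Not covered: 3, 5 — 2 achievements.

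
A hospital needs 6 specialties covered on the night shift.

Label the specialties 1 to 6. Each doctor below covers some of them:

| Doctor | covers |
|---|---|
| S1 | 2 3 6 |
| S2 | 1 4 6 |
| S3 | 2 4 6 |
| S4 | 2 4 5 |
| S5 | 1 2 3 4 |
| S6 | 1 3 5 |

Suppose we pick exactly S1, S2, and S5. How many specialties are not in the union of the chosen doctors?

1

Union of S1, S2, S5 = {1, 2, 3, 4, 6}.
Not covered: 5 — 1 specialty.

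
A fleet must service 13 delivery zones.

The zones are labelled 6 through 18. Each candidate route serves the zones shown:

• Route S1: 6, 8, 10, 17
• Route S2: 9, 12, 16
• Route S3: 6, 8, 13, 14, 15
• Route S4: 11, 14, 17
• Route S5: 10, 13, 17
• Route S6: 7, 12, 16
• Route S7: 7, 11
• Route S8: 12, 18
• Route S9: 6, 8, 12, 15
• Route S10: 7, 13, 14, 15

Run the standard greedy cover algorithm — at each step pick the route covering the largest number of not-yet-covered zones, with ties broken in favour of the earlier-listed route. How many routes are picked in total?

5

Greedy: pick S3 (covers 5 new) → pick S2 (covers 3 new) → pick S1 (covers 2 new) → pick S7 (covers 2 new) → pick S8 (covers 1 new). Total picks: 5.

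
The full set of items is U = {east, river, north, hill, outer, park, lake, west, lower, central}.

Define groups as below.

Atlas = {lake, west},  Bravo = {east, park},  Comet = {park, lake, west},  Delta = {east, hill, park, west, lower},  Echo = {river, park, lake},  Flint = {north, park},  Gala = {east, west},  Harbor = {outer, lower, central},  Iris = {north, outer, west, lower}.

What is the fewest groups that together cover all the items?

4

Take {Delta, Echo, Harbor, Iris}. Their union is {east, river, north, hill, outer, park, lake, west, lower, central}, which is all 10 items.
Only Delta contains hill, so Delta is forced; the remaining 5 items need at least 3 more groups (each remaining group adds at most 2) — so at least 4 groups are needed, and 4 is optimal.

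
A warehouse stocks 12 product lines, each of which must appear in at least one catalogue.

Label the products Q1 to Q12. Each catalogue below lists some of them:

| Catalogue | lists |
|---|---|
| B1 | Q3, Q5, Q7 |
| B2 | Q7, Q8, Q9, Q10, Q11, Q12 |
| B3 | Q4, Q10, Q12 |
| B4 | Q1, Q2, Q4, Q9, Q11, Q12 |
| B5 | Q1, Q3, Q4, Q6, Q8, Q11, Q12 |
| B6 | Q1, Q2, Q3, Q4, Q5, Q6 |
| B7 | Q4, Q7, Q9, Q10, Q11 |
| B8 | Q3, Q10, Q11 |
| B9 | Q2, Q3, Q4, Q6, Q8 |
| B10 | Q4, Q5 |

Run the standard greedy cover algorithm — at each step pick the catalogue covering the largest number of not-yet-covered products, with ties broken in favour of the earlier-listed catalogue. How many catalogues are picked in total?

Greedy: pick B5 (covers 7 new) → pick B2 (covers 3 new) → pick B6 (covers 2 new). Total picks: 3.
(The true minimum cover uses only 2 catalogues, so greedy is not optimal here.)

3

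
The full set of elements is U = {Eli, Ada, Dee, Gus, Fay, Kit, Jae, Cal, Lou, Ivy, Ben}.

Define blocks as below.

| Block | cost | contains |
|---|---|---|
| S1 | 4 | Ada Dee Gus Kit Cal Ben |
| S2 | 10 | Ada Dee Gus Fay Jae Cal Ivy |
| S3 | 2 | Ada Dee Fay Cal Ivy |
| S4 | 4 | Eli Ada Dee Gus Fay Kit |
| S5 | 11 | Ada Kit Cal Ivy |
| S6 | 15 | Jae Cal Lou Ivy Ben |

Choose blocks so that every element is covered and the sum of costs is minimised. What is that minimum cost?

S4, S6 together cover every element (S4 ∪ S6 = {Eli, Ada, Dee, Gus, Fay, Kit, Jae, Cal, Lou, Ivy, Ben}); total cost 4 + 15 = 19.
The greedy pick S3, S1, S4, S6 costs 25; no covering selection beats 19.

19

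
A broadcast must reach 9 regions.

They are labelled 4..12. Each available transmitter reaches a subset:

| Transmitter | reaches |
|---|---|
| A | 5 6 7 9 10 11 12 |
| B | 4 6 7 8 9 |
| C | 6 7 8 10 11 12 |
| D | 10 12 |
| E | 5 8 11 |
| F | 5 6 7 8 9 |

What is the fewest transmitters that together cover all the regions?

2

A and B together: A ∪ B = {4, 5, 6, 7, 8, 9, 10, 11, 12} — every region is covered.
No single transmitter has all 9 regions (the largest, A, has 7), so 2 is optimal.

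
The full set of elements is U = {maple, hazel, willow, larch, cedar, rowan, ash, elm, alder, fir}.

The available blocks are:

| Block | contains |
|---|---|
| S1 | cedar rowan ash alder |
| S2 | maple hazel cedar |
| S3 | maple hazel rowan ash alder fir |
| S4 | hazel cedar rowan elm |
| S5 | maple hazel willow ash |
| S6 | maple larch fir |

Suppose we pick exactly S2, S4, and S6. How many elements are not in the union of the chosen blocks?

Union of S2, S4, S6 = {maple, hazel, larch, cedar, rowan, elm, fir}.
Not covered: willow, ash, alder — 3 elements.

3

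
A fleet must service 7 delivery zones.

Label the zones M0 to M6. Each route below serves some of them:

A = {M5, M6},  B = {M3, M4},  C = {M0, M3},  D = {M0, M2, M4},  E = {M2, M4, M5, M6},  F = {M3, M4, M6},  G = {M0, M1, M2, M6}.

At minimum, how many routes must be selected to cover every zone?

Take {B, E, G}. Their union is {M0, M1, M2, M3, M4, M5, M6}, which is all 7 zones.
Only G contains M1, so G is forced; the remaining 3 zones need at least 2 more routes (each remaining route adds at most 2) — so at least 3 routes are needed, and 3 is optimal.

3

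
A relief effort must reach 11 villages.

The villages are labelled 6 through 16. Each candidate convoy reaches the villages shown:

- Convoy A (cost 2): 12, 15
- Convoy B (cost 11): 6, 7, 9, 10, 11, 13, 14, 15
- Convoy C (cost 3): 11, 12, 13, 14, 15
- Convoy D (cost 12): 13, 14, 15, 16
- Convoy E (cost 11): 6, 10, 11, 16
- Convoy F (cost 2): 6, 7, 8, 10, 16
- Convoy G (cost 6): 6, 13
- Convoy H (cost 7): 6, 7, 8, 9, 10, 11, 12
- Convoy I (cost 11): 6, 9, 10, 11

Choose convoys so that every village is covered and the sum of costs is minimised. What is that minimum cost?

C, F, H together cover every village (C ∪ F ∪ H = {6, 7, 8, 9, 10, 11, 12, 13, 14, 15, 16}); total cost 3 + 2 + 7 = 12.
No covering selection has total cost below 12.

12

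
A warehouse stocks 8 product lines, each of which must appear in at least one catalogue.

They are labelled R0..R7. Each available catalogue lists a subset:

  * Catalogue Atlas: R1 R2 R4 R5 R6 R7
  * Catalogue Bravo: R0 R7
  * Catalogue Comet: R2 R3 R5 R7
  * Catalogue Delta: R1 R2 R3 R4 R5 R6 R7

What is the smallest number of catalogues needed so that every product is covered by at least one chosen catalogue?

Take {Bravo, Delta}. Their union is {R0, R1, R2, R3, R4, R5, R6, R7}, which is all 8 products.
No single catalogue has all 8 products (the largest, Delta, has 7), so 2 is optimal.

2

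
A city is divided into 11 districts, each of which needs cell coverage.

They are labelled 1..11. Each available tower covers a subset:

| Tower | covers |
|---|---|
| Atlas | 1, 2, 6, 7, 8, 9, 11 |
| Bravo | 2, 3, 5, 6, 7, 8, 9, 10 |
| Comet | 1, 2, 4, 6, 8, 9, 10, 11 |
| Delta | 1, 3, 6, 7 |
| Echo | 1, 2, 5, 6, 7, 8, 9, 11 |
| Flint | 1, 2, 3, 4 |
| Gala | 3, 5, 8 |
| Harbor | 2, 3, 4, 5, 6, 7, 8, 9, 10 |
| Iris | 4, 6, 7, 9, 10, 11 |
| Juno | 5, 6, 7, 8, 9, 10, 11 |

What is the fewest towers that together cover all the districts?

Bravo and Comet together: Bravo ∪ Comet = {1, 2, 3, 4, 5, 6, 7, 8, 9, 10, 11} — every district is covered.
No single tower has all 11 districts (the largest, Harbor, has 9), so 2 is optimal.

2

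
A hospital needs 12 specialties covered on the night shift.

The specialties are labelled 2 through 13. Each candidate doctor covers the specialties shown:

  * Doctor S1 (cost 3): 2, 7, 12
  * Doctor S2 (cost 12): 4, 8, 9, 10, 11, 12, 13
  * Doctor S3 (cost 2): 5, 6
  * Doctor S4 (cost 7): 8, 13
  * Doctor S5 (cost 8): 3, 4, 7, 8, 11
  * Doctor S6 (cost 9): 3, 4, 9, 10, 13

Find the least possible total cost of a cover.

22

S1, S3, S5, S6 together cover every specialty (S1 ∪ S3 ∪ S5 ∪ S6 = {2, 3, 4, 5, 6, 7, 8, 9, 10, 11, 12, 13}); total cost 3 + 2 + 8 + 9 = 22.
No covering selection has total cost below 22.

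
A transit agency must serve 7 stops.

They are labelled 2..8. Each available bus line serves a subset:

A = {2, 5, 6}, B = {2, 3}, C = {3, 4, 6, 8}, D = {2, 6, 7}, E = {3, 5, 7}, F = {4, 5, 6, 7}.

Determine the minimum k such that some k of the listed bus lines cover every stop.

B and C and E together: B ∪ C ∪ E = {2, 3, 4, 5, 6, 7, 8} — every stop is covered.
Only C contains 8, so C is forced; the remaining 3 stops need at least 2 more bus lines (each remaining bus line adds at most 2) — so at least 3 bus lines are needed, and 3 is optimal.

3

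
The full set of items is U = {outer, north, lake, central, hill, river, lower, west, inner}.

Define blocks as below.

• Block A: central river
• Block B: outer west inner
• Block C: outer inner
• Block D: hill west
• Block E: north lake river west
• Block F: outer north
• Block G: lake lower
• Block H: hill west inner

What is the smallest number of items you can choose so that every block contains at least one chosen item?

Take T = {outer, lake, river, west}. Each listed block contains at least one of these, so T is a hitting set of size 4.
The blocks A, F, G, H are pairwise disjoint, so any hitting set needs a separate item for each — at least 4. Hence 4 is optimal.

4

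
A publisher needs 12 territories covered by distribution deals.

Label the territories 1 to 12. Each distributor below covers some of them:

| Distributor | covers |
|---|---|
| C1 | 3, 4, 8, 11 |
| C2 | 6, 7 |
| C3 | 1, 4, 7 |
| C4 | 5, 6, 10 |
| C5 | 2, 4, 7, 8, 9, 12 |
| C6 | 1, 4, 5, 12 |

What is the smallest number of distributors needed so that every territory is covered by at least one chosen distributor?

C1 and C3 and C4 and C5 together: C1 ∪ C3 ∪ C4 ∪ C5 = {1, 2, 3, 4, 5, 6, 7, 8, 9, 10, 11, 12} — every territory is covered.
No 3 of the 6 distributors cover everything (all 20 combinations miss at least one territory), so 4 is optimal.

4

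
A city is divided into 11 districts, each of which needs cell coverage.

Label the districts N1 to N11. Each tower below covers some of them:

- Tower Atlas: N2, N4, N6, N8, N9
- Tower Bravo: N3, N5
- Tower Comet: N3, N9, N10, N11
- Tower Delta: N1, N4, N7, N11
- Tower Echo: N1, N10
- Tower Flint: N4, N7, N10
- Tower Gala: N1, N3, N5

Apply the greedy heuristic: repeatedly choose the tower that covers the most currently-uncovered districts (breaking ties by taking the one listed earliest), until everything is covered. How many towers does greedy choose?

4

Greedy: pick Atlas (covers 5 new) → pick Comet (covers 3 new) → pick Delta (covers 2 new) → pick Bravo (covers 1 new). Total picks: 4.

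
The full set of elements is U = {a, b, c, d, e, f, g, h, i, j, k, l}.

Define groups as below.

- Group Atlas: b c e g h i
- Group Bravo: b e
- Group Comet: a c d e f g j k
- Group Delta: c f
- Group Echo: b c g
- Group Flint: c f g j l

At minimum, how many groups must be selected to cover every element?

3

Take {Atlas, Comet, Flint}. Their union is {a, b, c, d, e, f, g, h, i, j, k, l}, which is all 12 elements.
Only Comet contains a, so Comet is forced; the remaining 4 elements need at least 2 more groups (each remaining group adds at most 3) — so at least 3 groups are needed, and 3 is optimal.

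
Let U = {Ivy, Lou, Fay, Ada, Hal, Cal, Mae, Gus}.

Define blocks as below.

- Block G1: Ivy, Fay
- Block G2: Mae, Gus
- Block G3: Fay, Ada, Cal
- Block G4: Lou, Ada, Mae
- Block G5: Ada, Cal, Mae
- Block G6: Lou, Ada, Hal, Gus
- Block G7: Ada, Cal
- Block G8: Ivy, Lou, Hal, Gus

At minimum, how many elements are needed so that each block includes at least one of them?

The 3 elements {Fay, Ada, Gus} hit every block.
The blocks G1, G2, G7 are pairwise disjoint, so any hitting set needs a separate element for each — at least 3. Hence 3 is optimal.

3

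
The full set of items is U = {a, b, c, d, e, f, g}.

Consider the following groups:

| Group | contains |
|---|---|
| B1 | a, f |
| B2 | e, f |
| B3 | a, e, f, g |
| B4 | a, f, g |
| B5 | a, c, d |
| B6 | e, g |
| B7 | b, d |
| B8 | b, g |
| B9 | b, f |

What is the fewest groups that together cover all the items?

3

B2, B5, and B8 cover everything between them: the union {a, b, c, d, e, f, g} is all of U.
Only B5 contains c, so B5 is forced; the remaining 4 items need at least 2 more groups (each remaining group adds at most 3) — so at least 3 groups are needed, and 3 is optimal.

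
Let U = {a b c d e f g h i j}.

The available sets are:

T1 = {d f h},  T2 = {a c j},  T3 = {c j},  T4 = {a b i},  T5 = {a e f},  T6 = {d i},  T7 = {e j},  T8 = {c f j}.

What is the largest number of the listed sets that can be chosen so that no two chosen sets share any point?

T3, T5, T6 are pairwise disjoint (T3={c,j}; T5={a,e,f}; T6={d,i}).
Every remaining set overlaps one of these, and no 4 of the listed sets are pairwise disjoint, so 3 is the maximum.

3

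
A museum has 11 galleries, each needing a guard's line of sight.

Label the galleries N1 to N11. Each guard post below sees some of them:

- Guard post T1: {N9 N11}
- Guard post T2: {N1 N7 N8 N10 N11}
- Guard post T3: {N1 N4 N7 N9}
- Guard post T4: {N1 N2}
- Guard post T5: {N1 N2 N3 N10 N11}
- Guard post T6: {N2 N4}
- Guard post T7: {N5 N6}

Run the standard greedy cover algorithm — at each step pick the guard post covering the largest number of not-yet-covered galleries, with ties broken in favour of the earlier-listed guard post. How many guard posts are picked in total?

4

Greedy: pick T2 (covers 5 new) → pick T3 (covers 2 new) → pick T5 (covers 2 new) → pick T7 (covers 2 new). Total picks: 4.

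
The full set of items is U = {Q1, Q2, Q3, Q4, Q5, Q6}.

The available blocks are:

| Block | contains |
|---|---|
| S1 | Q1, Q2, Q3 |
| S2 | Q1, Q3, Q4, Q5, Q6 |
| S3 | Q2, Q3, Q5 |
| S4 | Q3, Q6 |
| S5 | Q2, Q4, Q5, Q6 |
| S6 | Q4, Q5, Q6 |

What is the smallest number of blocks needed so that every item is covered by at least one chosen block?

2

S1 and S2 together: S1 ∪ S2 = {Q1, Q2, Q3, Q4, Q5, Q6} — every item is covered.
No single block has all 6 items (the largest, S2, has 5), so 2 is optimal.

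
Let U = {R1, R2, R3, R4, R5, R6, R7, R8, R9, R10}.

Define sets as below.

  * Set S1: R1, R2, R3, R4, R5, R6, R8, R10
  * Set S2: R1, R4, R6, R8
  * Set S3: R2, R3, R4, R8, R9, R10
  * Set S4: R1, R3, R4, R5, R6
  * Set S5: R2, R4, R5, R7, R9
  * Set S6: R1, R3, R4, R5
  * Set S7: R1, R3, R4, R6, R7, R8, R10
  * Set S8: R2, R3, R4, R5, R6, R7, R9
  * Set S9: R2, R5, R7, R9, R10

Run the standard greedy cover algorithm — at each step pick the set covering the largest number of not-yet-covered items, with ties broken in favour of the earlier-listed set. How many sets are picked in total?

2

Greedy: pick S1 (covers 8 new) → pick S5 (covers 2 new). Total picks: 2.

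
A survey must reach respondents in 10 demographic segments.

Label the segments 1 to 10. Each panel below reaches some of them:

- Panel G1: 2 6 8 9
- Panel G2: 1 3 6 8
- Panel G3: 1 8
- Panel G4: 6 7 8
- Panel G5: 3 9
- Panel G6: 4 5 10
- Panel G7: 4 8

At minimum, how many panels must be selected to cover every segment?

4

G1 and G2 and G4 and G6 together: G1 ∪ G2 ∪ G4 ∪ G6 = {1, 2, 3, 4, 5, 6, 7, 8, 9, 10} — every segment is covered.
Only G4 contains 7, so G4 is forced; the remaining 7 segments need at least 3 more panels (each remaining panel adds at most 3) — so at least 4 panels are needed, and 4 is optimal.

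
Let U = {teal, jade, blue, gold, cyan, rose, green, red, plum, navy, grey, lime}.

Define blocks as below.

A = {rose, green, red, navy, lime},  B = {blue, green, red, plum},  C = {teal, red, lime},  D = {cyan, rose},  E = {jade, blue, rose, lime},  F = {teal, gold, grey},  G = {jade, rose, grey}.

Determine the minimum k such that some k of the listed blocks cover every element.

5

A, B, D, F, and G cover everything between them: the union {teal, jade, blue, gold, cyan, rose, green, red, plum, navy, grey, lime} is all of U.
No 4 of the 7 blocks cover everything (all 35 combinations miss at least one element), so 5 is optimal.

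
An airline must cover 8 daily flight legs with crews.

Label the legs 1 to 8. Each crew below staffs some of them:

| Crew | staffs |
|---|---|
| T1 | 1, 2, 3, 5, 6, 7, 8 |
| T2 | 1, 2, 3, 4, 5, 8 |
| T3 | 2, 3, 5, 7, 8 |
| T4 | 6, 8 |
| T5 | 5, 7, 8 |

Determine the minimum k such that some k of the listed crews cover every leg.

T1 and T2 together: T1 ∪ T2 = {1, 2, 3, 4, 5, 6, 7, 8} — every leg is covered.
No single crew has all 8 legs (the largest, T1, has 7), so 2 is optimal.

2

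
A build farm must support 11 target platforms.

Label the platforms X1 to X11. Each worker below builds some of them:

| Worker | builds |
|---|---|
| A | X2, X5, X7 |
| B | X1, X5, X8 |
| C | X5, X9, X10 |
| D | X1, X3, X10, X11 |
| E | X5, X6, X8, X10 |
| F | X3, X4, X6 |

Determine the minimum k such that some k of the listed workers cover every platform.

5

A and B and C and D and F together: A ∪ B ∪ C ∪ D ∪ F = {X1, X2, X3, X4, X5, X6, X7, X8, X9, X10, X11} — every platform is covered.
No 4 of the 6 workers cover everything (all 15 combinations miss at least one platform), so 5 is optimal.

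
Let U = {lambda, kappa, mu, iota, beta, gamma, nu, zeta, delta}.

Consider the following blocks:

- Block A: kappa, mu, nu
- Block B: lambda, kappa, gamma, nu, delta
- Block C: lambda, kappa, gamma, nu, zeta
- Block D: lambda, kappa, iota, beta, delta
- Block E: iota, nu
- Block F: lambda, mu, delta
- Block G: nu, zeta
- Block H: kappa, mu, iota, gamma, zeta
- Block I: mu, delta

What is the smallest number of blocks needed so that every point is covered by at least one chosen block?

3

Take {C, D, H}. Their union is {lambda, kappa, mu, iota, beta, gamma, nu, zeta, delta}, which is all 9 points.
Only D contains beta, so D is forced; the remaining 4 points need at least 2 more blocks (each remaining block adds at most 3) — so at least 3 blocks are needed, and 3 is optimal.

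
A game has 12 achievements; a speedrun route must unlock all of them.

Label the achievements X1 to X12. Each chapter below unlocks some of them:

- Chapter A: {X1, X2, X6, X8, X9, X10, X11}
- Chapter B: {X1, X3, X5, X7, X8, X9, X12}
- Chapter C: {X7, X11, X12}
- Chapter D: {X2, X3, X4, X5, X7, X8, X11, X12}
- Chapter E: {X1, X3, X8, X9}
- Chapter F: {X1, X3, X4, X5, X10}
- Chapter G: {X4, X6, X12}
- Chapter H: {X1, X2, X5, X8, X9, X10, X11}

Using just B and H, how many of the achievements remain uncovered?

Union of B, H = {X1, X2, X3, X5, X7, X8, X9, X10, X11, X12}.
Not covered: X4, X6 — 2 achievements.

2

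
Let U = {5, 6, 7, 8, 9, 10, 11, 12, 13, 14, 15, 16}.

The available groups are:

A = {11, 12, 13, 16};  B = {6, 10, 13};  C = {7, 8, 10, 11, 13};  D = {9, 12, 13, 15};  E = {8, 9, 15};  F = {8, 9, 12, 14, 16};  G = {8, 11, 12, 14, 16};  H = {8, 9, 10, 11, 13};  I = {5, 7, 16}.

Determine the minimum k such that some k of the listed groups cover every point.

B and D and G and I together: B ∪ D ∪ G ∪ I = {5, 6, 7, 8, 9, 10, 11, 12, 13, 14, 15, 16} — every point is covered.
No 3 of the 9 groups cover everything (all 84 combinations miss at least one point), so 4 is optimal.

4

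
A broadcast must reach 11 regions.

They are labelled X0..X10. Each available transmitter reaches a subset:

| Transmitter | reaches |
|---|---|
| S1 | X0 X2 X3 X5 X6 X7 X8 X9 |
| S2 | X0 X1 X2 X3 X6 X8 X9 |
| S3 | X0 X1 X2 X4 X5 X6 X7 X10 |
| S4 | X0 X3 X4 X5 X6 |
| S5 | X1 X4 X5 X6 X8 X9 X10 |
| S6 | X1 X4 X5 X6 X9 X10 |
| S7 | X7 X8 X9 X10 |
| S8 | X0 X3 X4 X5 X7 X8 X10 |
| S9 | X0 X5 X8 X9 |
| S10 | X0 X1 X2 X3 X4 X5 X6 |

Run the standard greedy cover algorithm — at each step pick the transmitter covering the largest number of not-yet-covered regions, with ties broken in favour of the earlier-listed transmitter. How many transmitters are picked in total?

2

Greedy: pick S1 (covers 8 new) → pick S3 (covers 3 new). Total picks: 2.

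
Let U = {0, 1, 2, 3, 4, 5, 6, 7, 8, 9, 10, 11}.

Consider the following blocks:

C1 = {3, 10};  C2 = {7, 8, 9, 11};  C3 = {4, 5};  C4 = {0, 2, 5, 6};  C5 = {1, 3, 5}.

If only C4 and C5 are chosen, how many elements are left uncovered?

6

Union of C4, C5 = {0, 1, 2, 3, 5, 6}.
Not covered: 4, 7, 8, 9, 10, 11 — 6 elements.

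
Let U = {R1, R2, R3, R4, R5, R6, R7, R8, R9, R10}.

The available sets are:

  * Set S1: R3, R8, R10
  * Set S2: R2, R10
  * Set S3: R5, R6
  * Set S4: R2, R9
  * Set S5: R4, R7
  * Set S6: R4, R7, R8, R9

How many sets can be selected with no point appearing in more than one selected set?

S1, S3, S4, S5 are pairwise disjoint (S1={R3,R8,R10}; S3={R5,R6}; S4={R2,R9}; S5={R4,R7}).
Every remaining set overlaps one of these, and no 5 of the listed sets are pairwise disjoint, so 4 is the maximum.

4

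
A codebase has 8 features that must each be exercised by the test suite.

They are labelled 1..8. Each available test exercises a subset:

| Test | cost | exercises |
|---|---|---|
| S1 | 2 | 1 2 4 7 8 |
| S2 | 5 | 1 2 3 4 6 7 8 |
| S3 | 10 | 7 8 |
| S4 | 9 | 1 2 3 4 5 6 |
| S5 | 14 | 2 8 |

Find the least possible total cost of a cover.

11

S1, S4 together cover every feature (S1 ∪ S4 = {1, 2, 3, 4, 5, 6, 7, 8}); total cost 2 + 9 = 11.
The greedy pick S1, S2, S4 costs 16; no covering selection beats 11.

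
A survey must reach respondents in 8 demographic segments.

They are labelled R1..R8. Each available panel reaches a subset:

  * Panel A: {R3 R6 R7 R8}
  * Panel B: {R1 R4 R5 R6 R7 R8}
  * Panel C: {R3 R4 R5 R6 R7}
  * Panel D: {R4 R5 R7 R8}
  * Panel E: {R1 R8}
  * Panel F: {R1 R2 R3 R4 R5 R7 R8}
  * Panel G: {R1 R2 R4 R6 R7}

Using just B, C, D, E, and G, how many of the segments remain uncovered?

0

Union of B, C, D, E, G = {R1, R2, R3, R4, R5, R6, R7, R8} — that's every segment, so 0 are uncovered.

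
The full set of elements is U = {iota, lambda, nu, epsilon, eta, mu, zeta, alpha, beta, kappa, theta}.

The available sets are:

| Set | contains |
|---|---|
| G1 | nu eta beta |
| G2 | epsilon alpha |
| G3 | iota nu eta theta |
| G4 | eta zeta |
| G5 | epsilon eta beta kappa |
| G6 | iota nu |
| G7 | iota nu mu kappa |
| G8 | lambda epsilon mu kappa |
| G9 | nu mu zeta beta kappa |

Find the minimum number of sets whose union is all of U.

4

G2, G3, G8, and G9 cover everything between them: the union {iota, lambda, nu, epsilon, eta, mu, zeta, alpha, beta, kappa, theta} is all of U.
No 3 of the 9 sets cover everything (all 84 combinations miss at least one element), so 4 is optimal.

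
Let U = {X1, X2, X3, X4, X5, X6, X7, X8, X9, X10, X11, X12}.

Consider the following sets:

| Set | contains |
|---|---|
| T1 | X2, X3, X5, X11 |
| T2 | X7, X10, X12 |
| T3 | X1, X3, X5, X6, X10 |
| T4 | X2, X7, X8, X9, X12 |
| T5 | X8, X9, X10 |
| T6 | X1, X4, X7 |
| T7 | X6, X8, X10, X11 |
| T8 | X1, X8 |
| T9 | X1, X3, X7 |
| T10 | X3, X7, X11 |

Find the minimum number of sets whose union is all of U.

T3, T4, T6, and T10 cover everything between them: the union {X1, X2, X3, X4, X5, X6, X7, X8, X9, X10, X11, X12} is all of U.
Only T6 contains X4, so T6 is forced; the remaining 9 points need at least 3 more sets (each remaining set adds at most 4) — so at least 4 sets are needed, and 4 is optimal.

4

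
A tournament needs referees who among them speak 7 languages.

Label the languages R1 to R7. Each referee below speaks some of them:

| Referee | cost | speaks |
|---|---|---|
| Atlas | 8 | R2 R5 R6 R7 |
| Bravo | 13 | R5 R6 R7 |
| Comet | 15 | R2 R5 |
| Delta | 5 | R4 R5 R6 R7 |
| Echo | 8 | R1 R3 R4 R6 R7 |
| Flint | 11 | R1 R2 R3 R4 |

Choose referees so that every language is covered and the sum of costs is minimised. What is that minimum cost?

Atlas, Echo together cover every language (Atlas ∪ Echo = {R1, R2, R3, R4, R5, R6, R7}); total cost 8 + 8 = 16.
No covering selection has total cost below 16.

16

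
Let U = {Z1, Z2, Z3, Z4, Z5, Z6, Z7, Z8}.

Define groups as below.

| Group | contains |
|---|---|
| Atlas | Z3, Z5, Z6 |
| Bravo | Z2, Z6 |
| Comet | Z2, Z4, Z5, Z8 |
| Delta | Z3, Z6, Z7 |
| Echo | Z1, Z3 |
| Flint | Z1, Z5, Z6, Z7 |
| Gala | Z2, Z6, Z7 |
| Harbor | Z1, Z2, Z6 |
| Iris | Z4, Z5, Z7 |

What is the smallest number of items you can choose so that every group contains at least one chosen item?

3

Take H = {Z2, Z3, Z5}. Each listed group contains at least one of these, so H is a hitting set of size 3.
The groups Bravo, Echo, Iris are pairwise disjoint, so any hitting set needs a separate item for each — at least 3. Hence 3 is optimal.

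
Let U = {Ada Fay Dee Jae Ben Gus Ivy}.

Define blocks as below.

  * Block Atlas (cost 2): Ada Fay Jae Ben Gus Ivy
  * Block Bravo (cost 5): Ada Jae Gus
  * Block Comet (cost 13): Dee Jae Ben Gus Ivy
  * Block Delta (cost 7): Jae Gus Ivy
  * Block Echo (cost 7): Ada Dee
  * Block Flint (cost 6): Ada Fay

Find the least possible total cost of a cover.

Atlas, Echo together cover every element (Atlas ∪ Echo = {Ada, Fay, Dee, Jae, Ben, Gus, Ivy}); total cost 2 + 7 = 9.
No covering selection has total cost below 9.

9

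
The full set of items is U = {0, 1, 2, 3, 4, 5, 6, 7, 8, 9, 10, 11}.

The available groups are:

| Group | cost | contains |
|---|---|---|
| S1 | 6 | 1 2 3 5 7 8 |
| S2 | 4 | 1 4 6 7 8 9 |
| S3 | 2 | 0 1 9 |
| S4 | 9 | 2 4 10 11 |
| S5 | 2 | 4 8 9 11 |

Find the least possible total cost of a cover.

S1, S2, S3, S4 together cover every item (S1 ∪ S2 ∪ S3 ∪ S4 = {0, 1, 2, 3, 4, 5, 6, 7, 8, 9, 10, 11}); total cost 6 + 4 + 2 + 9 = 21.
The greedy pick S5, S3, S1, S2, S4 costs 23; no covering selection beats 21.

21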